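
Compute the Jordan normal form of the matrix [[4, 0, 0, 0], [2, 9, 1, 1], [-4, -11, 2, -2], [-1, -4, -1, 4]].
J = [[4, 0, 0, 0], [0, 5, 1, 0], [0, 0, 5, 1], [0, 0, 0, 5]]

The characteristic polynomial is det(xI - A) = (x - 5)^3(x - 4), so the eigenvalues are 4 (algebraic multiplicity 1), 5 (algebraic multiplicity 3).

For λ = 4: algebraic multiplicity 1 gives one 1×1 block.

For λ = 5: rank(A - 5I) = 3, rank((A - 5I)^2) = 2, rank((A - 5I)^3) = 1. The eigenspace has dimension 4 - 3 = 1, so there is 1 Jordan block; the rank sequence gives block sizes [3].

Assembling the blocks gives the Jordan form J above.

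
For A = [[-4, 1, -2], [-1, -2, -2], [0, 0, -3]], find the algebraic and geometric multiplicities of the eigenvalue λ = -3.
The characteristic polynomial is (x + 3)^3, so the factor x + 3 appears with exponent 3: the algebraic multiplicity is 3.

rank(A + 3I) = 1, so the eigenspace has dimension 3 - 1 = 2: the geometric multiplicity is 2.

Since 2 < 3, A is not diagonalizable.

algebraic multiplicity 3, geometric multiplicity 2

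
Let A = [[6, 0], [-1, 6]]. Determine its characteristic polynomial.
χ_A(x) = (x - 6)^2

xI - A = [[x - 6, 0], [1, x - 6]].

Expanding det(xI - A) along the first row:
det(xI - A) = + (x - 6)·det([[x - 6]]) - (0)·det([[1]]).

Evaluating gives χ_A(x) = x^2 - 12x + 36 = (x - 6)^2.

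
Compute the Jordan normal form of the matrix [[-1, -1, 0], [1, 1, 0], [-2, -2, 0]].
The characteristic polynomial is det(xI - A) = x^3, so the eigenvalues are 0 (algebraic multiplicity 3).

For λ = 0: rank(A) = 1, rank(A^2) = 0. The eigenspace has dimension 3 - 1 = 2, so there are 2 Jordan blocks; the rank sequence gives block sizes [2, 1].

Assembling the blocks gives the Jordan form J above.

J = [[0, 1, 0], [0, 0, 0], [0, 0, 0]]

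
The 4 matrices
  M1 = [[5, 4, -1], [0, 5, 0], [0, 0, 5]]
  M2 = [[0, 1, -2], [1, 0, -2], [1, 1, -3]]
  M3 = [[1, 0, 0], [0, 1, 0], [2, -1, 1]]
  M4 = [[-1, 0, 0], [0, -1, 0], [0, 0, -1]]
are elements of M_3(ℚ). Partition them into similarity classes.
4 classes: {M1}, {M2}, {M3}, {M4}

Characteristic polynomials: χ_{M1} = (x - 5)^3, χ_{M2} = (x + 1)^3, χ_{M3} = (x - 1)^3, χ_{M4} = (x + 1)^3.

{M1}: invariant factors x - 5, (x - 5)^2.

{M2}: invariant factors x + 1, (x + 1)^2.

{M3}: invariant factors x - 1, (x - 1)^2.

{M4}: invariant factors x + 1, x + 1, x + 1.

Matrices are similar if and only if their invariant-factor lists agree; the partition into similarity classes is {M1}, {M2}, {M3}, {M4}.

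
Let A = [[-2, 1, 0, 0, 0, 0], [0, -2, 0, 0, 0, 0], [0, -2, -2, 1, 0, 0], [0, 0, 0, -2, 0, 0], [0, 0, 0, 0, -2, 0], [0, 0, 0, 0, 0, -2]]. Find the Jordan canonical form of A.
The characteristic polynomial is det(xI - A) = (x + 2)^6, so the eigenvalues are -2 (algebraic multiplicity 6).

For λ = -2: rank(A + 2I) = 2, rank((A + 2I)^2) = 0. The eigenspace has dimension 6 - 2 = 4, so there are 4 Jordan blocks; the rank sequence gives block sizes [2, 2, 1, 1].

Assembling the blocks gives the Jordan form J above.

J = [[-2, 1, 0, 0, 0, 0], [0, -2, 0, 0, 0, 0], [0, 0, -2, 1, 0, 0], [0, 0, 0, -2, 0, 0], [0, 0, 0, 0, -2, 0], [0, 0, 0, 0, 0, -2]]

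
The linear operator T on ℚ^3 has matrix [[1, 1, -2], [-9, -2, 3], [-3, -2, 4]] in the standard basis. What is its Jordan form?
The characteristic polynomial is det(xI - A) = (x - 1)^3, so the eigenvalues are 1 (algebraic multiplicity 3).

For λ = 1: rank(A - I) = 2, rank((A - I)^2) = 1, rank((A - I)^3) = 0. The eigenspace has dimension 3 - 2 = 1, so there is 1 Jordan block; the rank sequence gives block sizes [3].

Assembling the blocks gives the Jordan form J above.

J = [[1, 1, 0], [0, 1, 1], [0, 0, 1]]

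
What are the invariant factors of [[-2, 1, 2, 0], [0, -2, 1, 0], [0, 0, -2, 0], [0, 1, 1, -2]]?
The Jordan structure of A has elementary divisors (x + 2)^3, (x + 2). Arranging the block sizes at each eigenvalue in decreasing order and taking row products gives the invariant factors.

Invariant factors (smallest first, each dividing the next): x + 2, (x + 2)^3.

Check: the last factor (x + 2)^3 is the minimal polynomial, and the product (x + 2)^4 is the characteristic polynomial.

x + 2, (x + 2)^3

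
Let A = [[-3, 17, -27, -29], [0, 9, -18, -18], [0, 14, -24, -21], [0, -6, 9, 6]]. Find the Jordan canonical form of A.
J = [[-3, 1, 0, 0], [0, -3, 0, 0], [0, 0, -3, 1], [0, 0, 0, -3]]

The characteristic polynomial is det(xI - A) = (x + 3)^4, so the eigenvalues are -3 (algebraic multiplicity 4).

For λ = -3: rank(A + 3I) = 2, rank((A + 3I)^2) = 0. The eigenspace has dimension 4 - 2 = 2, so there are 2 Jordan blocks; the rank sequence gives block sizes [2, 2].

Assembling the blocks gives the Jordan form J above.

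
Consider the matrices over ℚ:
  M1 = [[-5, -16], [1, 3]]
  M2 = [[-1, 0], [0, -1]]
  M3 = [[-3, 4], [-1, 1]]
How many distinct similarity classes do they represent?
Characteristic polynomials: χ_{M1} = (x + 1)^2, χ_{M2} = (x + 1)^2, χ_{M3} = (x + 1)^2.

{M1, M3}: invariant factors (x + 1)^2.

{M2}: invariant factors x + 1, x + 1.

Matrices are similar if and only if their invariant-factor lists agree; the partition into similarity classes is {M1, M3}, {M2}.

2 classes: {M1, M3}, {M2}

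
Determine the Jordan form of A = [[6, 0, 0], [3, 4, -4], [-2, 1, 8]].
J = [[6, 1, 0], [0, 6, 1], [0, 0, 6]]

The characteristic polynomial is det(xI - A) = (x - 6)^3, so the eigenvalues are 6 (algebraic multiplicity 3).

For λ = 6: rank(A - 6I) = 2, rank((A - 6I)^2) = 1, rank((A - 6I)^3) = 0. The eigenspace has dimension 3 - 2 = 1, so there is 1 Jordan block; the rank sequence gives block sizes [3].

Assembling the blocks gives the Jordan form J above.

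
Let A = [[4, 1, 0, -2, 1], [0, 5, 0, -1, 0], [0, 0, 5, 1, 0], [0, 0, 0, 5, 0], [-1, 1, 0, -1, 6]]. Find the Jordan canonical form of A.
The characteristic polynomial is det(xI - A) = (x - 5)^5, so the eigenvalues are 5 (algebraic multiplicity 5).

For λ = 5: rank(A - 5I) = 2, rank((A - 5I)^2) = 0. The eigenspace has dimension 5 - 2 = 3, so there are 3 Jordan blocks; the rank sequence gives block sizes [2, 2, 1].

Assembling the blocks gives the Jordan form J above.

J = [[5, 1, 0, 0, 0], [0, 5, 0, 0, 0], [0, 0, 5, 1, 0], [0, 0, 0, 5, 0], [0, 0, 0, 0, 5]]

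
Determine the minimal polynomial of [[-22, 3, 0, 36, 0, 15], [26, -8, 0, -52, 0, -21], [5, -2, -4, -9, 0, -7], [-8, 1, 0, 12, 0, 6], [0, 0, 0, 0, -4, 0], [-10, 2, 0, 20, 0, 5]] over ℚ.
The characteristic polynomial factors as (x + 1)(x + 4)^5. The minimal polynomial is ∏(x - λ)^{k_λ} where k_λ is the size of the largest Jordan block at λ.

For λ = -4: rank(A + 4I) = 3, and the largest Jordan block has size 2 (the smallest k with rank((A + 4I)^k) = rank((A + 4I)^(k+1))).
For λ = -1: rank(A + I) = 5, and the largest Jordan block has size 1 (the smallest k with rank((A + I)^k) = rank((A + I)^(k+1))).

So m_A(x) = (x + 1)(x + 4)^2.

m_A(x) = (x + 1)(x + 4)^2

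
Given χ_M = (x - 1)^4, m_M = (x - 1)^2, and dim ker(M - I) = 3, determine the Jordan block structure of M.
λ = 1: algebraic multiplicity 4 (exponent in χ_M), largest block size 2 (exponent in m_M), 3 blocks (geometric multiplicity). These force block sizes [2, 1, 1].

Jordan blocks: (1, 2), (1, 1), (1, 1)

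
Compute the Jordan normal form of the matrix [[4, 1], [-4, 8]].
J = [[6, 1], [0, 6]]

The characteristic polynomial is det(xI - A) = (x - 6)^2, so the eigenvalues are 6 (algebraic multiplicity 2).

For λ = 6: rank(A - 6I) = 1, rank((A - 6I)^2) = 0. The eigenspace has dimension 2 - 1 = 1, so there is 1 Jordan block; the rank sequence gives block sizes [2].

Assembling the blocks gives the Jordan form J above.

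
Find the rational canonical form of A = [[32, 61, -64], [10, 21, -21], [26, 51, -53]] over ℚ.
The invariant factors of A (the non-unit diagonal entries of the Smith normal form of xI - A over ℚ[x]) are (x - 2)^2(x + 4), each dividing the next. The characteristic polynomial is their product, (x - 2)^2(x + 4).

The rational canonical form is the block-diagonal matrix of companion matrices C(f_i):
R = [[0, 0, -16], [1, 0, 12], [0, 1, 0]].

R = [[0, 0, -16], [1, 0, 12], [0, 1, 0]]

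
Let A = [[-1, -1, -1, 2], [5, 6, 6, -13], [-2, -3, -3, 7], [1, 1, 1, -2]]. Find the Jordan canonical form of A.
The characteristic polynomial is det(xI - A) = x^4, so the eigenvalues are 0 (algebraic multiplicity 4).

For λ = 0: rank(A) = 2, rank(A^2) = 0. The eigenspace has dimension 4 - 2 = 2, so there are 2 Jordan blocks; the rank sequence gives block sizes [2, 2].

Assembling the blocks gives the Jordan form J above.

J = [[0, 1, 0, 0], [0, 0, 0, 0], [0, 0, 0, 1], [0, 0, 0, 0]]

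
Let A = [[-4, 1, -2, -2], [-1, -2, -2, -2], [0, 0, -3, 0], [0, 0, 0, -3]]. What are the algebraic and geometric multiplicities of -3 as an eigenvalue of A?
The characteristic polynomial is (x + 3)^4, so the factor x + 3 appears with exponent 4: the algebraic multiplicity is 4.

rank(A + 3I) = 1, so the eigenspace has dimension 4 - 1 = 3: the geometric multiplicity is 3.

Since 3 < 4, A is not diagonalizable.

algebraic multiplicity 4, geometric multiplicity 3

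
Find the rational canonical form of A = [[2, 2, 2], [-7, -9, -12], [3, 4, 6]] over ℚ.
The invariant factors of A (the non-unit diagonal entries of the Smith normal form of xI - A over ℚ[x]) are (x - 1)(x^2 + 2x - 2), each dividing the next. The characteristic polynomial is their product, (x - 1)(x^2 + 2x - 2).

The rational canonical form is the block-diagonal matrix of companion matrices C(f_i):
R = [[0, 0, -2], [1, 0, 4], [0, 1, -1]].

Note the characteristic polynomial does not split into linear factors over ℚ, so A has no Jordan form over ℚ; the rational canonical form exists over any field.

R = [[0, 0, -2], [1, 0, 4], [0, 1, -1]]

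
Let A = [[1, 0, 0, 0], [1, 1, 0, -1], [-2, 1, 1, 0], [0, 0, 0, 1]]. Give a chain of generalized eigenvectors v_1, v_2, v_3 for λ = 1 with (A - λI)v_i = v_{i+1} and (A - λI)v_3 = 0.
v_1 = [[1, 0, 2, 0]]^T, v_2 = [[0, 1, -2, 0]]^T, v_3 = [[0, 0, 1, 0]]^T

We seek v_1 ∈ ker((A - I)^3) \ ker((A - I)^2), then set v_{i+1} = (A - I) v_i.

One such chain is v_1 = [[1, 0, 2, 0]]^T, v_2 = [[0, 1, -2, 0]]^T, v_3 = [[0, 0, 1, 0]]^T. Check: (A - I) v_3 = [[0, 0, 0, 0]]^T = 0.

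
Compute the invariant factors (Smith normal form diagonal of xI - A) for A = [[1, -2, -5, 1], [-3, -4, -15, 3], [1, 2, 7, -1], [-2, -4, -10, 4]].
The Jordan structure of A has elementary divisors (x - 2)^2, (x - 2), (x - 2). Arranging the block sizes at each eigenvalue in decreasing order and taking row products gives the invariant factors.

Invariant factors (smallest first, each dividing the next): x - 2, x - 2, (x - 2)^2.

Check: the last factor (x - 2)^2 is the minimal polynomial, and the product (x - 2)^4 is the characteristic polynomial.

x - 2, x - 2, (x - 2)^2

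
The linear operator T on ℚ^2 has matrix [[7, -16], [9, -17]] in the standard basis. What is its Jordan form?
J = [[-5, 1], [0, -5]]

The characteristic polynomial is det(xI - A) = (x + 5)^2, so the eigenvalues are -5 (algebraic multiplicity 2).

For λ = -5: rank(A + 5I) = 1, rank((A + 5I)^2) = 0. The eigenspace has dimension 2 - 1 = 1, so there is 1 Jordan block; the rank sequence gives block sizes [2].

Assembling the blocks gives the Jordan form J above.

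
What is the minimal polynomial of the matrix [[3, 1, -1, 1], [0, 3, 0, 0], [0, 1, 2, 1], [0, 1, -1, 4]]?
The characteristic polynomial factors as (x - 3)^4. The minimal polynomial is ∏(x - λ)^{k_λ} where k_λ is the size of the largest Jordan block at λ.

For λ = 3: rank(A - 3I) = 1, and the largest Jordan block has size 2 (the smallest k with rank((A - 3I)^k) = rank((A - 3I)^(k+1))).

So m_A(x) = (x - 3)^2.

m_A(x) = (x - 3)^2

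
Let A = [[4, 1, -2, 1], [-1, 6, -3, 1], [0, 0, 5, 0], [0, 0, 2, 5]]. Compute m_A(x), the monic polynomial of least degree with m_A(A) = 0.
m_A(x) = (x - 5)^3

The characteristic polynomial factors as (x - 5)^4. The minimal polynomial is ∏(x - λ)^{k_λ} where k_λ is the size of the largest Jordan block at λ.

For λ = 5: rank(A - 5I) = 2, and the largest Jordan block has size 3 (the smallest k with rank((A - 5I)^k) = rank((A - 5I)^(k+1))).

So m_A(x) = (x - 5)^3.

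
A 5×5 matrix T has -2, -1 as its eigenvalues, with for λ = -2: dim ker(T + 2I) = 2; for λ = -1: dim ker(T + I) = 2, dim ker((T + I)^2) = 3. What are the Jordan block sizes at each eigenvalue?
Jordan blocks: (-2, 1), (-2, 1), (-1, 2), (-1, 1)

λ = -2: successive nullity increments [2] count blocks of size ≥ k; block sizes are [1, 1].
λ = -1: successive nullity increments [2, 1] count blocks of size ≥ k; block sizes are [2, 1].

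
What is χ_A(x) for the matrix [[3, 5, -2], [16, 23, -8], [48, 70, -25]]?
xI - A = [[x - 3, -5, 2], [-16, x - 23, 8], [-48, -70, x + 25]].

Expanding det(xI - A) along the first row:
det(xI - A) = + (x - 3)·det([[x - 23, 8], [-70, x + 25]]) - (-5)·det([[-16, 8], [-48, x + 25]]) + (2)·det([[-16, x - 23], [-48, -70]]).

Evaluating gives χ_A(x) = x^3 - x^2 - 5x - 3 = (x - 3)(x + 1)^2.

χ_A(x) = (x - 3)(x + 1)^2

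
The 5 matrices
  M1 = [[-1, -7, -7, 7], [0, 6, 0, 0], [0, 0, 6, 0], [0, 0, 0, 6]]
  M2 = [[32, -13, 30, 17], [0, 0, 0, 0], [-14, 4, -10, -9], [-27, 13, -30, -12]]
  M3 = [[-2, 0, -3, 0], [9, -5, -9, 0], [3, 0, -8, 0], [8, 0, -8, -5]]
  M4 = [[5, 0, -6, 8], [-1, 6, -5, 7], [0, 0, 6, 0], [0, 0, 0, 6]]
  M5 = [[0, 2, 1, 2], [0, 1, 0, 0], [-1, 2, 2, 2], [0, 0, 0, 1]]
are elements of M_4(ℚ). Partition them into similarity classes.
5 classes: {M1}, {M2}, {M3}, {M4}, {M5}

Characteristic polynomials: χ_{M1} = (x - 6)^3(x + 1), χ_{M2} = x^2(x - 5)^2, χ_{M3} = (x + 5)^4, χ_{M4} = (x - 6)^3(x - 5), χ_{M5} = (x - 1)^4.

{M1}: invariant factors x - 6, x - 6, (x - 6)(x + 1).

{M2}: invariant factors x^2(x - 5)^2.

{M3}: invariant factors x + 5, x + 5, (x + 5)^2.

{M4}: invariant factors x - 6, (x - 6)^2(x - 5).

{M5}: invariant factors x - 1, x - 1, (x - 1)^2.

Matrices are similar if and only if their invariant-factor lists agree; the partition into similarity classes is {M1}, {M2}, {M3}, {M4}, {M5}.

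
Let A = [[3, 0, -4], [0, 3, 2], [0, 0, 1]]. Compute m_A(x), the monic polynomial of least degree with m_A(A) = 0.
m_A(x) = (x - 3)(x - 1)

The characteristic polynomial factors as (x - 3)^2(x - 1). The minimal polynomial is ∏(x - λ)^{k_λ} where k_λ is the size of the largest Jordan block at λ.

For λ = 1: rank(A - I) = 2, and the largest Jordan block has size 1 (the smallest k with rank((A - I)^k) = rank((A - I)^(k+1))).
For λ = 3: rank(A - 3I) = 1, and the largest Jordan block has size 1 (the smallest k with rank((A - 3I)^k) = rank((A - 3I)^(k+1))).

So m_A(x) = (x - 3)(x - 1).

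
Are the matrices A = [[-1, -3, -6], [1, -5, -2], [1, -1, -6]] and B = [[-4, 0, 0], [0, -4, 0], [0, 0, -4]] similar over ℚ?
No.

Both have characteristic polynomial (x + 4)^3, but the minimal polynomial of A is (x + 4)^2 while the minimal polynomial of B is x + 4. The minimal polynomial is a similarity invariant, so A and B are not similar.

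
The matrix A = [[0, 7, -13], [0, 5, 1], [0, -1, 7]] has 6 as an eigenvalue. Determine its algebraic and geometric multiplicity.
The characteristic polynomial is x(x - 6)^2, so the factor x - 6 appears with exponent 2: the algebraic multiplicity is 2.

rank(A - 6I) = 2, so the eigenspace has dimension 3 - 2 = 1: the geometric multiplicity is 1.

Since 1 < 2, A is not diagonalizable.

algebraic multiplicity 2, geometric multiplicity 1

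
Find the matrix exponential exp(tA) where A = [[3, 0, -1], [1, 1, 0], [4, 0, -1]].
A has Jordan form J = [[1, 1, 0], [0, 1, 1], [0, 0, 1]] with A = PJP^{-1}, so e^{tA} = P e^{tJ} P^{-1}.

For a Jordan block J_k(λ), e^{tJ_k(λ)} = e^{λt} · (I + tN + t^2 N^2/2! + ... + t^{k-1} N^{k-1}/(k-1)!) where N is the nilpotent superdiagonal part.

Assembling the blocks and conjugating back gives the entries of e^{tA} as shown above.

e^{tA} = [[(2*t + 1)*e^{t}, 0, -t*e^{t}], [t*(t + 1)*e^{t}, e^{t}, -t^2*e^{t}/2], [4*t*e^{t}, 0, (1 - 2*t)*e^{t}]]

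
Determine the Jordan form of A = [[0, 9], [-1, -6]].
J = [[-3, 1], [0, -3]]

The characteristic polynomial is det(xI - A) = (x + 3)^2, so the eigenvalues are -3 (algebraic multiplicity 2).

For λ = -3: rank(A + 3I) = 1, rank((A + 3I)^2) = 0. The eigenspace has dimension 2 - 1 = 1, so there is 1 Jordan block; the rank sequence gives block sizes [2].

Assembling the blocks gives the Jordan form J above.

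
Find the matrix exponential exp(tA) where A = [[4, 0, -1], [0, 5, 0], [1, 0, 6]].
e^{tA} = [[(1 - t)*e^{5*t}, 0, -t*e^{5*t}], [0, e^{5*t}, 0], [t*e^{5*t}, 0, (t + 1)*e^{5*t}]]

A has Jordan form J = [[5, 1, 0], [0, 5, 0], [0, 0, 5]] with A = PJP^{-1}, so e^{tA} = P e^{tJ} P^{-1}.

For a Jordan block J_k(λ), e^{tJ_k(λ)} = e^{λt} · (I + tN + t^2 N^2/2! + ... + t^{k-1} N^{k-1}/(k-1)!) where N is the nilpotent superdiagonal part.

Assembling the blocks and conjugating back gives the entries of e^{tA} as shown above.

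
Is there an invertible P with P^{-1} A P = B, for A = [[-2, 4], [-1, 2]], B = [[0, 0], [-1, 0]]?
Two matrices over a field are similar if and only if they have the same invariant factors.

Both A and B have characteristic polynomial x^2 and minimal polynomial x^2. Computing further, both have invariant factors x^2. Hence A and B are similar.

Yes.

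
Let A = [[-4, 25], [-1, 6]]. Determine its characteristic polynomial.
xI - A = [[x + 4, -25], [1, x - 6]].

Expanding det(xI - A) along the first row:
det(xI - A) = + (x + 4)·det([[x - 6]]) - (-25)·det([[1]]).

Evaluating gives χ_A(x) = x^2 - 2x + 1 = (x - 1)^2.

χ_A(x) = (x - 1)^2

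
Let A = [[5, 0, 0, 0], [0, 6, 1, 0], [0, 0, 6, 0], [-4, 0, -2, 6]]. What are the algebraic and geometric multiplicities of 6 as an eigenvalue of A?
The characteristic polynomial is (x - 6)^3(x - 5), so the factor x - 6 appears with exponent 3: the algebraic multiplicity is 3.

rank(A - 6I) = 2, so the eigenspace has dimension 4 - 2 = 2: the geometric multiplicity is 2.

Since 2 < 3, A is not diagonalizable.

algebraic multiplicity 3, geometric multiplicity 2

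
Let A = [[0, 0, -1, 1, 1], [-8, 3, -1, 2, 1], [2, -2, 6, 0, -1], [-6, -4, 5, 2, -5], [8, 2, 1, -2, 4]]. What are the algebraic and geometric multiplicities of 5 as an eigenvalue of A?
algebraic multiplicity 3, geometric multiplicity 2

The characteristic polynomial is x^2(x - 5)^3, so the factor x - 5 appears with exponent 3: the algebraic multiplicity is 3.

rank(A - 5I) = 3, so the eigenspace has dimension 5 - 3 = 2: the geometric multiplicity is 2.

Since 2 < 3, A is not diagonalizable.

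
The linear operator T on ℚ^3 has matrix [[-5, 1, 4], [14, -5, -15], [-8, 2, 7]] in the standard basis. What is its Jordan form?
J = [[-1, 1, 0], [0, -1, 1], [0, 0, -1]]

The characteristic polynomial is det(xI - A) = (x + 1)^3, so the eigenvalues are -1 (algebraic multiplicity 3).

For λ = -1: rank(A + I) = 2, rank((A + I)^2) = 1, rank((A + I)^3) = 0. The eigenspace has dimension 3 - 2 = 1, so there is 1 Jordan block; the rank sequence gives block sizes [3].

Assembling the blocks gives the Jordan form J above.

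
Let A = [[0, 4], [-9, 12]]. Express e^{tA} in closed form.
A has Jordan form J = [[6, 1], [0, 6]] with A = PJP^{-1}, so e^{tA} = P e^{tJ} P^{-1}.

For a Jordan block J_k(λ), e^{tJ_k(λ)} = e^{λt} · (I + tN + t^2 N^2/2! + ... + t^{k-1} N^{k-1}/(k-1)!) where N is the nilpotent superdiagonal part.

Assembling the blocks and conjugating back gives the entries of e^{tA} as shown above.

e^{tA} = [[(1 - 6*t)*e^{6*t}, 4*t*e^{6*t}], [-9*t*e^{6*t}, (6*t + 1)*e^{6*t}]]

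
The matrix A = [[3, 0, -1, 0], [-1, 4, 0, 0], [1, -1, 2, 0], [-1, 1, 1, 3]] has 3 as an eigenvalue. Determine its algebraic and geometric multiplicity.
algebraic multiplicity 4, geometric multiplicity 2

The characteristic polynomial is (x - 3)^4, so the factor x - 3 appears with exponent 4: the algebraic multiplicity is 4.

rank(A - 3I) = 2, so the eigenspace has dimension 4 - 2 = 2: the geometric multiplicity is 2.

Since 2 < 4, A is not diagonalizable.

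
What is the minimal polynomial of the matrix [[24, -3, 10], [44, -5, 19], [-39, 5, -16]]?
m_A(x) = (x - 1)^3

The characteristic polynomial factors as (x - 1)^3. The minimal polynomial is ∏(x - λ)^{k_λ} where k_λ is the size of the largest Jordan block at λ.

For λ = 1: rank(A - I) = 2, and the largest Jordan block has size 3 (the smallest k with rank((A - I)^k) = rank((A - I)^(k+1))).

So m_A(x) = (x - 1)^3.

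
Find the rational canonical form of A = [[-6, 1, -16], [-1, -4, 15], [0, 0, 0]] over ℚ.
The invariant factors of A (the non-unit diagonal entries of the Smith normal form of xI - A over ℚ[x]) are x(x + 5)^2, each dividing the next. The characteristic polynomial is their product, x(x + 5)^2.

The rational canonical form is the block-diagonal matrix of companion matrices C(f_i):
R = [[0, 0, 0], [1, 0, -25], [0, 1, -10]].

R = [[0, 0, 0], [1, 0, -25], [0, 1, -10]]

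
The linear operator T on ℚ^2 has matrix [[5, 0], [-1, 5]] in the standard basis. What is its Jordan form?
The characteristic polynomial is det(xI - A) = (x - 5)^2, so the eigenvalues are 5 (algebraic multiplicity 2).

For λ = 5: rank(A - 5I) = 1, rank((A - 5I)^2) = 0. The eigenspace has dimension 2 - 1 = 1, so there is 1 Jordan block; the rank sequence gives block sizes [2].

Assembling the blocks gives the Jordan form J above.

J = [[5, 1], [0, 5]]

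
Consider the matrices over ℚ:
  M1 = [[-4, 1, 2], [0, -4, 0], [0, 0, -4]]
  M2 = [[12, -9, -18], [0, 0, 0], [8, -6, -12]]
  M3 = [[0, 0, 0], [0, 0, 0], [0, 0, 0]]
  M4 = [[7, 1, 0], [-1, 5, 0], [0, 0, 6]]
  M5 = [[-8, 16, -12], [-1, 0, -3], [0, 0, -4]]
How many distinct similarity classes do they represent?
4 classes: {M1, M5}, {M2}, {M3}, {M4}

Characteristic polynomials: χ_{M1} = (x + 4)^3, χ_{M2} = x^3, χ_{M3} = x^3, χ_{M4} = (x - 6)^3, χ_{M5} = (x + 4)^3.

{M1, M5}: invariant factors x + 4, (x + 4)^2.

{M2}: invariant factors x, x^2.

{M3}: invariant factors x, x, x.

{M4}: invariant factors x - 6, (x - 6)^2.

Matrices are similar if and only if their invariant-factor lists agree; the partition into similarity classes is {M1, M5}, {M2}, {M3}, {M4}.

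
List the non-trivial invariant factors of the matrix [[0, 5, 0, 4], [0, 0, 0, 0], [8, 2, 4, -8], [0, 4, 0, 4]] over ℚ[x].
The Jordan structure of A has elementary divisors x^2, (x - 4), (x - 4). Arranging the block sizes at each eigenvalue in decreasing order and taking row products gives the invariant factors.

Invariant factors (smallest first, each dividing the next): x - 4, x^2(x - 4).

Check: the last factor x^2(x - 4) is the minimal polynomial, and the product x^2(x - 4)^2 is the characteristic polynomial.

x - 4, x^2(x - 4)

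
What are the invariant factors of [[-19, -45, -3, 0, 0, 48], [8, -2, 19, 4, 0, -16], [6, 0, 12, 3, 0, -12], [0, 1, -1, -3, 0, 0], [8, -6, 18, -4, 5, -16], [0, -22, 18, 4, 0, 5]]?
(x - 5)(x + 3), (x - 5)(x + 3)^3

The Jordan structure of A has elementary divisors (x + 3)^3, (x + 3), (x - 5), (x - 5). Arranging the block sizes at each eigenvalue in decreasing order and taking row products gives the invariant factors.

Invariant factors (smallest first, each dividing the next): (x - 5)(x + 3), (x - 5)(x + 3)^3.

Check: the last factor (x - 5)(x + 3)^3 is the minimal polynomial, and the product (x - 5)^2(x + 3)^4 is the characteristic polynomial.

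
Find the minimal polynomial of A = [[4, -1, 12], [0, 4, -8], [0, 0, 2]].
The characteristic polynomial factors as (x - 4)^2(x - 2). The minimal polynomial is ∏(x - λ)^{k_λ} where k_λ is the size of the largest Jordan block at λ.

For λ = 2: rank(A - 2I) = 2, and the largest Jordan block has size 1 (the smallest k with rank((A - 2I)^k) = rank((A - 2I)^(k+1))).
For λ = 4: rank(A - 4I) = 2, and the largest Jordan block has size 2 (the smallest k with rank((A - 4I)^k) = rank((A - 4I)^(k+1))).

So m_A(x) = (x - 4)^2(x - 2).

m_A(x) = (x - 4)^2(x - 2)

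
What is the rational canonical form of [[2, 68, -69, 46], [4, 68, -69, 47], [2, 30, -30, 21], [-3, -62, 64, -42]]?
The invariant factors of A (the non-unit diagonal entries of the Smith normal form of xI - A over ℚ[x]) are (x + 2)(x^3 - 5), each dividing the next. The characteristic polynomial is their product, (x + 2)(x^3 - 5).

The rational canonical form is the block-diagonal matrix of companion matrices C(f_i):
R = [[0, 0, 0, 10], [1, 0, 0, 5], [0, 1, 0, 0], [0, 0, 1, -2]].

Note the characteristic polynomial does not split into linear factors over ℚ, so A has no Jordan form over ℚ; the rational canonical form exists over any field.

R = [[0, 0, 0, 10], [1, 0, 0, 5], [0, 1, 0, 0], [0, 0, 1, -2]]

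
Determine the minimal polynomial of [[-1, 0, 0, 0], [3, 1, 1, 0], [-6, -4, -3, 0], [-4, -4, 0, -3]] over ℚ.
m_A(x) = (x + 1)^2(x + 3)

The characteristic polynomial factors as (x + 1)^3(x + 3). The minimal polynomial is ∏(x - λ)^{k_λ} where k_λ is the size of the largest Jordan block at λ.

For λ = -3: rank(A + 3I) = 3, and the largest Jordan block has size 1 (the smallest k with rank((A + 3I)^k) = rank((A + 3I)^(k+1))).
For λ = -1: rank(A + I) = 2, and the largest Jordan block has size 2 (the smallest k with rank((A + I)^k) = rank((A + I)^(k+1))).

So m_A(x) = (x + 1)^2(x + 3).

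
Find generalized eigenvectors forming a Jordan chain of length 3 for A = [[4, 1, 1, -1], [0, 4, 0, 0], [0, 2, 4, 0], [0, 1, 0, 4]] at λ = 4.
We seek v_1 ∈ ker((A - 4I)^3) \ ker((A - 4I)^2), then set v_{i+1} = (A - 4I) v_i.

One such chain is v_1 = [[0, 1, 2, 3]]^T, v_2 = [[0, 0, 2, 1]]^T, v_3 = [[1, 0, 0, 0]]^T. Check: (A - 4I) v_3 = [[0, 0, 0, 0]]^T = 0.

v_1 = [[0, 1, 2, 3]]^T, v_2 = [[0, 0, 2, 1]]^T, v_3 = [[1, 0, 0, 0]]^T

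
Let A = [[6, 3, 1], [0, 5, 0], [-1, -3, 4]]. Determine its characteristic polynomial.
χ_A(x) = (x - 5)^3

xI - A = [[x - 6, -3, -1], [0, x - 5, 0], [1, 3, x - 4]].

Expanding det(xI - A) along the first row:
det(xI - A) = + (x - 6)·det([[x - 5, 0], [3, x - 4]]) - (-3)·det([[0, 0], [1, x - 4]]) + (-1)·det([[0, x - 5], [1, 3]]).

Evaluating gives χ_A(x) = x^3 - 15x^2 + 75x - 125 = (x - 5)^3.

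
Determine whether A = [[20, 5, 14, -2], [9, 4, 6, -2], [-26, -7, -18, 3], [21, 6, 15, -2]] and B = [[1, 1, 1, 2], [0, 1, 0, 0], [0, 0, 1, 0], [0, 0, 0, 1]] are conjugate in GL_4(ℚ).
No.

Both have characteristic polynomial (x - 1)^4 and minimal polynomial (x - 1)^2. But rank(A - I) = 2 for A while rank(B - I) = 1 for B, so the number of Jordan blocks at λ = 1 differs. A and B are not similar.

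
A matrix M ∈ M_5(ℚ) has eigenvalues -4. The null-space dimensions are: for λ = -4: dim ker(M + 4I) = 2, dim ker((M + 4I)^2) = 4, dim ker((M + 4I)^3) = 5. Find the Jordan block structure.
Jordan blocks: (-4, 3), (-4, 2)

λ = -4: successive nullity increments [2, 2, 1] count blocks of size ≥ k; block sizes are [3, 2].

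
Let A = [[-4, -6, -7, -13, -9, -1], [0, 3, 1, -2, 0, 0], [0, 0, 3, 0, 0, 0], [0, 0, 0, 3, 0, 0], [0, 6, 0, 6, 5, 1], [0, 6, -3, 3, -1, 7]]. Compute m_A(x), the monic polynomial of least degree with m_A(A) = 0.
The characteristic polynomial factors as (x - 6)^2(x - 3)^3(x + 4). The minimal polynomial is ∏(x - λ)^{k_λ} where k_λ is the size of the largest Jordan block at λ.

For λ = -4: rank(A + 4I) = 5, and the largest Jordan block has size 1 (the smallest k with rank((A + 4I)^k) = rank((A + 4I)^(k+1))).
For λ = 3: rank(A - 3I) = 4, and the largest Jordan block has size 2 (the smallest k with rank((A - 3I)^k) = rank((A - 3I)^(k+1))).
For λ = 6: rank(A - 6I) = 5, and the largest Jordan block has size 2 (the smallest k with rank((A - 6I)^k) = rank((A - 6I)^(k+1))).

So m_A(x) = (x - 6)^2(x - 3)^2(x + 4).

m_A(x) = (x - 6)^2(x - 3)^2(x + 4)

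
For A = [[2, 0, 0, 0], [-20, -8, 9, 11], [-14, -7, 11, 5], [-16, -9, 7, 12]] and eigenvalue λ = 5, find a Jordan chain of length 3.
We seek v_1 ∈ ker((A - 5I)^3) \ ker((A - 5I)^2), then set v_{i+1} = (A - 5I) v_i.

One such chain is v_1 = [[0, 3, 2, 2]]^T, v_2 = [[0, 1, 1, 1]]^T, v_3 = [[0, 7, 4, 5]]^T. Check: (A - 5I) v_3 = [[0, 0, 0, 0]]^T = 0.

v_1 = [[0, 3, 2, 2]]^T, v_2 = [[0, 1, 1, 1]]^T, v_3 = [[0, 7, 4, 5]]^T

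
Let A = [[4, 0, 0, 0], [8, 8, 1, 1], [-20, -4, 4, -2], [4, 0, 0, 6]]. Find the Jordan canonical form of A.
J = [[4, 0, 0, 0], [0, 6, 1, 0], [0, 0, 6, 0], [0, 0, 0, 6]]

The characteristic polynomial is det(xI - A) = (x - 6)^3(x - 4), so the eigenvalues are 4 (algebraic multiplicity 1), 6 (algebraic multiplicity 3).

For λ = 4: algebraic multiplicity 1 gives one 1×1 block.

For λ = 6: rank(A - 6I) = 2, rank((A - 6I)^2) = 1. The eigenspace has dimension 4 - 2 = 2, so there are 2 Jordan blocks; the rank sequence gives block sizes [2, 1].

Assembling the blocks gives the Jordan form J above.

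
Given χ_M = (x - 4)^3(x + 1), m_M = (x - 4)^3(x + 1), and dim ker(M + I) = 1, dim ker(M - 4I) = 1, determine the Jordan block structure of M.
Jordan blocks: (-1, 1), (4, 3)

λ = -1: algebraic multiplicity 1 (exponent in χ_M), largest block size 1 (exponent in m_M), 1 block (geometric multiplicity). This forces block sizes [1].
λ = 4: algebraic multiplicity 3 (exponent in χ_M), largest block size 3 (exponent in m_M), 1 block (geometric multiplicity). This forces block sizes [3].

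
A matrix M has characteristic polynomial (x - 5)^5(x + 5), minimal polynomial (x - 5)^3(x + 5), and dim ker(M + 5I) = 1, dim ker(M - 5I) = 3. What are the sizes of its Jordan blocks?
λ = -5: algebraic multiplicity 1 (exponent in χ_M), largest block size 1 (exponent in m_M), 1 block (geometric multiplicity). This forces block sizes [1].
λ = 5: algebraic multiplicity 5 (exponent in χ_M), largest block size 3 (exponent in m_M), 3 blocks (geometric multiplicity). These force block sizes [3, 1, 1].

Jordan blocks: (-5, 1), (5, 3), (5, 1), (5, 1)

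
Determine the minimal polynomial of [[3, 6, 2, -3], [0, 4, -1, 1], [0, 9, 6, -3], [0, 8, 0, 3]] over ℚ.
m_A(x) = (x - 5)^2(x - 3)^2

The characteristic polynomial factors as (x - 5)^2(x - 3)^2. The minimal polynomial is ∏(x - λ)^{k_λ} where k_λ is the size of the largest Jordan block at λ.

For λ = 3: rank(A - 3I) = 3, and the largest Jordan block has size 2 (the smallest k with rank((A - 3I)^k) = rank((A - 3I)^(k+1))).
For λ = 5: rank(A - 5I) = 3, and the largest Jordan block has size 2 (the smallest k with rank((A - 5I)^k) = rank((A - 5I)^(k+1))).

So m_A(x) = (x - 5)^2(x - 3)^2.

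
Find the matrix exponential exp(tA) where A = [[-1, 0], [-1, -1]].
A has Jordan form J = [[-1, 1], [0, -1]] with A = PJP^{-1}, so e^{tA} = P e^{tJ} P^{-1}.

For a Jordan block J_k(λ), e^{tJ_k(λ)} = e^{λt} · (I + tN + t^2 N^2/2! + ... + t^{k-1} N^{k-1}/(k-1)!) where N is the nilpotent superdiagonal part.

Assembling the blocks and conjugating back gives the entries of e^{tA} as shown above.

e^{tA} = [[e^{-t}, 0], [-t*e^{-t}, e^{-t}]]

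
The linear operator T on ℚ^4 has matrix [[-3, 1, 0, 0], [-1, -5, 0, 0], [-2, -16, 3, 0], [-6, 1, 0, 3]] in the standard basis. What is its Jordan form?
The characteristic polynomial is det(xI - A) = (x - 3)^2(x + 4)^2, so the eigenvalues are -4 (algebraic multiplicity 2), 3 (algebraic multiplicity 2).

For λ = -4: rank(A + 4I) = 3, rank((A + 4I)^2) = 2. The eigenspace has dimension 4 - 3 = 1, so there is 1 Jordan block; the rank sequence gives block sizes [2].

For λ = 3: rank(A - 3I) = 2. The eigenspace has dimension 4 - 2 = 2, so there are 2 Jordan blocks; the rank sequence gives block sizes [1, 1].

Assembling the blocks gives the Jordan form J above.

J = [[-4, 1, 0, 0], [0, -4, 0, 0], [0, 0, 3, 0], [0, 0, 0, 3]]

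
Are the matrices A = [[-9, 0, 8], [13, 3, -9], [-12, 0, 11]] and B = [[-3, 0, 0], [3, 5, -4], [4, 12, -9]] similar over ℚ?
trace(A) = 5 but trace(B) = -7. The trace is a similarity invariant, so A and B are not similar.

No.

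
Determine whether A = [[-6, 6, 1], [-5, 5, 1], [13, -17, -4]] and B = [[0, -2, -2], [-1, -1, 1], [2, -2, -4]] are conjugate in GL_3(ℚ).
Both have characteristic polynomial (x + 1)(x + 2)^2, but the minimal polynomial of A is (x + 1)(x + 2)^2 while the minimal polynomial of B is (x + 1)(x + 2). The minimal polynomial is a similarity invariant, so A and B are not similar.

No.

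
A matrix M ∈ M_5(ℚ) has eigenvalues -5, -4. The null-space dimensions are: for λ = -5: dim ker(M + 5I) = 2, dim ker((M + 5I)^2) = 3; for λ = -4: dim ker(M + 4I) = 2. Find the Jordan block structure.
λ = -5: successive nullity increments [2, 1] count blocks of size ≥ k; block sizes are [2, 1].
λ = -4: successive nullity increments [2] count blocks of size ≥ k; block sizes are [1, 1].

Jordan blocks: (-5, 2), (-5, 1), (-4, 1), (-4, 1)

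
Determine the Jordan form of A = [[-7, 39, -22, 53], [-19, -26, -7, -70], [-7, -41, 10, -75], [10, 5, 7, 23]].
The characteristic polynomial is det(xI - A) = (x - 4)^2(x + 4)^2, so the eigenvalues are -4 (algebraic multiplicity 2), 4 (algebraic multiplicity 2).

For λ = -4: rank(A + 4I) = 3, rank((A + 4I)^2) = 2. The eigenspace has dimension 4 - 3 = 1, so there is 1 Jordan block; the rank sequence gives block sizes [2].

For λ = 4: rank(A - 4I) = 3, rank((A - 4I)^2) = 2. The eigenspace has dimension 4 - 3 = 1, so there is 1 Jordan block; the rank sequence gives block sizes [2].

Assembling the blocks gives the Jordan form J above.

J = [[-4, 1, 0, 0], [0, -4, 0, 0], [0, 0, 4, 1], [0, 0, 0, 4]]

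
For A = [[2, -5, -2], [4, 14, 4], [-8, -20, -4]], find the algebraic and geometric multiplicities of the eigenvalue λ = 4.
algebraic multiplicity 3, geometric multiplicity 2

The characteristic polynomial is (x - 4)^3, so the factor x - 4 appears with exponent 3: the algebraic multiplicity is 3.

rank(A - 4I) = 1, so the eigenspace has dimension 3 - 1 = 2: the geometric multiplicity is 2.

Since 2 < 3, A is not diagonalizable.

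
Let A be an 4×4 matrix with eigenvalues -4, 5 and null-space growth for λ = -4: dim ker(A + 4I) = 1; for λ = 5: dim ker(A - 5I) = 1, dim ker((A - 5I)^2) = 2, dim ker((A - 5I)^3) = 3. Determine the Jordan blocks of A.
Jordan blocks: (-4, 1), (5, 3)

λ = -4: successive nullity increments [1] count blocks of size ≥ k; block sizes are [1].
λ = 5: successive nullity increments [1, 1, 1] count blocks of size ≥ k; block sizes are [3].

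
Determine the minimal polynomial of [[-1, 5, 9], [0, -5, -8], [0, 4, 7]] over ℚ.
m_A(x) = (x - 3)(x + 1)^2

The characteristic polynomial factors as (x - 3)(x + 1)^2. The minimal polynomial is ∏(x - λ)^{k_λ} where k_λ is the size of the largest Jordan block at λ.

For λ = -1: rank(A + I) = 2, and the largest Jordan block has size 2 (the smallest k with rank((A + I)^k) = rank((A + I)^(k+1))).
For λ = 3: rank(A - 3I) = 2, and the largest Jordan block has size 1 (the smallest k with rank((A - 3I)^k) = rank((A - 3I)^(k+1))).

So m_A(x) = (x - 3)(x + 1)^2.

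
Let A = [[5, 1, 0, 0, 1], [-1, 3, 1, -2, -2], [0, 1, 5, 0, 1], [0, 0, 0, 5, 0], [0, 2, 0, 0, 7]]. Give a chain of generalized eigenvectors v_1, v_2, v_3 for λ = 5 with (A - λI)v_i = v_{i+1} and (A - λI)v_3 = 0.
We seek v_1 ∈ ker((A - 5I)^3) \ ker((A - 5I)^2), then set v_{i+1} = (A - 5I) v_i.

One such chain is v_1 = [[0, -2, 1, 0, 2]]^T, v_2 = [[0, 1, 0, 0, 0]]^T, v_3 = [[1, -2, 1, 0, 2]]^T. Check: (A - 5I) v_3 = [[0, 0, 0, 0, 0]]^T = 0.

v_1 = [[0, -2, 1, 0, 2]]^T, v_2 = [[0, 1, 0, 0, 0]]^T, v_3 = [[1, -2, 1, 0, 2]]^T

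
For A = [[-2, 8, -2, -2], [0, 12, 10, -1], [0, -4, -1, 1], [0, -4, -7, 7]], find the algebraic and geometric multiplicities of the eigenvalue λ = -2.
algebraic multiplicity 1, geometric multiplicity 1

The characteristic polynomial is (x - 6)^3(x + 2), so the factor x + 2 appears with exponent 1: the algebraic multiplicity is 1.

rank(A + 2I) = 3, so the eigenspace has dimension 4 - 3 = 1: the geometric multiplicity is 1.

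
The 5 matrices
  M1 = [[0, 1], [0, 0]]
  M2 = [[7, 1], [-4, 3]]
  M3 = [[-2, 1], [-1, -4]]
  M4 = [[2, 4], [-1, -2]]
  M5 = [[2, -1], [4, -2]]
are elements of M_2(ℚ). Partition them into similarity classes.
3 classes: {M1, M4, M5}, {M2}, {M3}

Characteristic polynomials: χ_{M1} = x^2, χ_{M2} = (x - 5)^2, χ_{M3} = (x + 3)^2, χ_{M4} = x^2, χ_{M5} = x^2.

{M1, M4, M5}: invariant factors x^2.

{M2}: invariant factors (x - 5)^2.

{M3}: invariant factors (x + 3)^2.

Matrices are similar if and only if their invariant-factor lists agree; the partition into similarity classes is {M1, M4, M5}, {M2}, {M3}.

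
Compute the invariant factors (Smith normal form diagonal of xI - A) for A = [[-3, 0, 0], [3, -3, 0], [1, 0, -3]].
x + 3, (x + 3)^2

The Jordan structure of A has elementary divisors (x + 3)^2, (x + 3). Arranging the block sizes at each eigenvalue in decreasing order and taking row products gives the invariant factors.

Invariant factors (smallest first, each dividing the next): x + 3, (x + 3)^2.

Check: the last factor (x + 3)^2 is the minimal polynomial, and the product (x + 3)^3 is the characteristic polynomial.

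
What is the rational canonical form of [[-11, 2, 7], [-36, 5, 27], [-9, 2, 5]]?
The invariant factors of A (the non-unit diagonal entries of the Smith normal form of xI - A over ℚ[x]) are (x - 2)(x + 1)(x + 2), each dividing the next. The characteristic polynomial is their product, (x - 2)(x + 1)(x + 2).

The rational canonical form is the block-diagonal matrix of companion matrices C(f_i):
R = [[0, 0, 4], [1, 0, 4], [0, 1, -1]].

R = [[0, 0, 4], [1, 0, 4], [0, 1, -1]]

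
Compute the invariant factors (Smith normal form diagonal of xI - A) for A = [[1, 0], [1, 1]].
(x - 1)^2

The Jordan structure of A has elementary divisors (x - 1)^2. Arranging the block sizes at each eigenvalue in decreasing order and taking row products gives the invariant factors.

Invariant factors (smallest first, each dividing the next): (x - 1)^2.

Check: the last factor (x - 1)^2 is the minimal polynomial, and the product (x - 1)^2 is the characteristic polynomial.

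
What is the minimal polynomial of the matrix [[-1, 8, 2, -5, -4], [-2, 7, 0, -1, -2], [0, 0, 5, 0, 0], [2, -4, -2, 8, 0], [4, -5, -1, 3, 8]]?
The characteristic polynomial factors as (x - 6)^2(x - 5)^3. The minimal polynomial is ∏(x - λ)^{k_λ} where k_λ is the size of the largest Jordan block at λ.

For λ = 5: rank(A - 5I) = 2, and the largest Jordan block has size 1 (the smallest k with rank((A - 5I)^k) = rank((A - 5I)^(k+1))).
For λ = 6: rank(A - 6I) = 3, and the largest Jordan block has size 1 (the smallest k with rank((A - 6I)^k) = rank((A - 6I)^(k+1))).

So m_A(x) = (x - 6)(x - 5).

m_A(x) = (x - 6)(x - 5)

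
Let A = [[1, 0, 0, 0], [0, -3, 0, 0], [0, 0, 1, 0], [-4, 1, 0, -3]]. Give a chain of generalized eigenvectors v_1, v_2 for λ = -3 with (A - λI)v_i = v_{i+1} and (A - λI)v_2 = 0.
We seek v_1 ∈ ker((A + 3I)^2) \ ker(A + 3I), then set v_{i+1} = (A + 3I) v_i.

One such chain is v_1 = [[0, 1, 0, 2]]^T, v_2 = [[0, 0, 0, 1]]^T. Check: (A + 3I) v_2 = [[0, 0, 0, 0]]^T = 0.

v_1 = [[0, 1, 0, 2]]^T, v_2 = [[0, 0, 0, 1]]^T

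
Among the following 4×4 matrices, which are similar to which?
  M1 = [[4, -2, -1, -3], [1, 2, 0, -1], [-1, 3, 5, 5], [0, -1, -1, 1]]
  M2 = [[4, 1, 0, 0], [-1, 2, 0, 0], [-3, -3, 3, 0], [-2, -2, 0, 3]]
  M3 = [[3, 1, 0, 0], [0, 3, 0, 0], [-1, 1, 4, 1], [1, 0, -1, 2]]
2 classes: {M1, M3}, {M2}

Characteristic polynomials: χ_{M1} = (x - 3)^4, χ_{M2} = (x - 3)^4, χ_{M3} = (x - 3)^4.

{M1, M3}: invariant factors (x - 3)^2, (x - 3)^2.

{M2}: invariant factors x - 3, x - 3, (x - 3)^2.

Matrices are similar if and only if their invariant-factor lists agree; the partition into similarity classes is {M1, M3}, {M2}.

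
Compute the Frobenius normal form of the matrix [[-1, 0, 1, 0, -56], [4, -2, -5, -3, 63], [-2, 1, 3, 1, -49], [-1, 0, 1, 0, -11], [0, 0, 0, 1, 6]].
The invariant factors of A (the non-unit diagonal entries of the Smith normal form of xI - A over ℚ[x]) are (x - 3)^2(x^3 + x + 5), each dividing the next. The characteristic polynomial is their product, (x - 3)^2(x^3 + x + 5).

The rational canonical form is the block-diagonal matrix of companion matrices C(f_i):
R = [[0, 0, 0, 0, -45], [1, 0, 0, 0, 21], [0, 1, 0, 0, 1], [0, 0, 1, 0, -10], [0, 0, 0, 1, 6]].

Note the characteristic polynomial does not split into linear factors over ℚ, so A has no Jordan form over ℚ; the rational canonical form exists over any field.

R = [[0, 0, 0, 0, -45], [1, 0, 0, 0, 21], [0, 1, 0, 0, 1], [0, 0, 1, 0, -10], [0, 0, 0, 1, 6]]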